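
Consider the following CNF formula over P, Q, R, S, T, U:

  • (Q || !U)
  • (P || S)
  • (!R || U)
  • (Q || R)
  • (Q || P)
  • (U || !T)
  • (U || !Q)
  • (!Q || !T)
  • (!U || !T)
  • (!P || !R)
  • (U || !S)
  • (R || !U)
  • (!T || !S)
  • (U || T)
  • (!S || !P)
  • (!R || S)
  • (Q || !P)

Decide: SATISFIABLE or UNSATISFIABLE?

Try P = False.
  then S is forced to True.
  then Q is forced to True.
  then U is forced to True.
  then T is forced to False.
  then R is forced to True.
Every clause has at least one true literal under this assignment.
So P = F  Q = T  R = T  S = T  T = F  U = T is a satisfying assignment.

SATISFIABLE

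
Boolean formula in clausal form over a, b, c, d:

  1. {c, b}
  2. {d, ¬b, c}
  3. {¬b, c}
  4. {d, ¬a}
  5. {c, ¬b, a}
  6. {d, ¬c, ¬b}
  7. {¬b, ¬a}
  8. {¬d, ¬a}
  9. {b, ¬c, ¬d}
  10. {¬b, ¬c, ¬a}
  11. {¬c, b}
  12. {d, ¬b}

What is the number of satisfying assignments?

1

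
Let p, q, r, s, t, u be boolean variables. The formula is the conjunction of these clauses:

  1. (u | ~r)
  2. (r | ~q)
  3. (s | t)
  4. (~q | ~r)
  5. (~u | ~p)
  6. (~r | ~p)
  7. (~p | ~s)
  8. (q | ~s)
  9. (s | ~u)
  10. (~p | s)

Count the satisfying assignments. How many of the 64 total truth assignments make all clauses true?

1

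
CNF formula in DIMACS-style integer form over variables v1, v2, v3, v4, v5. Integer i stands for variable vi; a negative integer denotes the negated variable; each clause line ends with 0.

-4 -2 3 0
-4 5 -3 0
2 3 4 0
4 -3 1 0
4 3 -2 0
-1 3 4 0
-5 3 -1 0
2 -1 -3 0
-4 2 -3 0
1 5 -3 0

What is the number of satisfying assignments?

7

The models are:
  v1=F v2=F v3=F v4=T v5=F
  v1=F v2=F v3=F v4=T v5=T
  v1=F v2=T v3=T v4=T v5=T
  v1=T v2=F v3=F v4=T v5=F
  v1=T v2=T v3=T v4=F v5=F
  v1=T v2=T v3=T v4=F v5=T
  v1=T v2=T v3=T v4=T v5=T
That's 7 in total.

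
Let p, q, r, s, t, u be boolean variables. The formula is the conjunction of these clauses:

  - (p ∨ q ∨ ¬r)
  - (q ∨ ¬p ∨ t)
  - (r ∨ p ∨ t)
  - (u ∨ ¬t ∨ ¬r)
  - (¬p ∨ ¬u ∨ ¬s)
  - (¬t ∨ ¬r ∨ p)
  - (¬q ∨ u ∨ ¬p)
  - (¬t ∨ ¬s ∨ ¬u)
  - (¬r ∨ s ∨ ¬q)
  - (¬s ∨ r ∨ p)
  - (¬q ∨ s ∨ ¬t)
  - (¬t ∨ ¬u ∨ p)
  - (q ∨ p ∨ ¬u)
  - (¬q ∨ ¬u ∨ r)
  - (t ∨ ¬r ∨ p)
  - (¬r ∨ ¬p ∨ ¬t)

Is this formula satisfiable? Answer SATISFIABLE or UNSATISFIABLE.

SATISFIABLE

Branch on p: take p = False.
For the remaining variables, q = False, r = False, s = False, t = True, u = False works.
Every clause has at least one true literal under this assignment.
So p=False  q=False  r=False  s=False  t=True  u=False is a satisfying assignment.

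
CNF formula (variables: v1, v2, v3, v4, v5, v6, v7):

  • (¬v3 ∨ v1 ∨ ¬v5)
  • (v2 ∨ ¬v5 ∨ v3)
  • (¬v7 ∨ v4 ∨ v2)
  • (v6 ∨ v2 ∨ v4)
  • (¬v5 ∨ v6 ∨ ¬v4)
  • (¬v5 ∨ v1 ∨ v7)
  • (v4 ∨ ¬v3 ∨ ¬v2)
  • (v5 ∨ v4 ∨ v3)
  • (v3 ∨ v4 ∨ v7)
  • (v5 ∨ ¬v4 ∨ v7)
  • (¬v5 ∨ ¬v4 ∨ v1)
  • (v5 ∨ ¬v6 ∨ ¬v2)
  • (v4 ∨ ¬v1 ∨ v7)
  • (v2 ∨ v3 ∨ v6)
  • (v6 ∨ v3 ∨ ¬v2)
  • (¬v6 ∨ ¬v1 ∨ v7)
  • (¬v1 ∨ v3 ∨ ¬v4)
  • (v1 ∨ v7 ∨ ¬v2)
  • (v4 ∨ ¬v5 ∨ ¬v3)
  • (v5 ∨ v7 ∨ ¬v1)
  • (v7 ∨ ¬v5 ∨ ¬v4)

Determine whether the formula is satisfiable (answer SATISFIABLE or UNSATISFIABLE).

SATISFIABLE

Try v1 = False.
Set v2 = True and propagate.
  then v7 is forced to True.
For the remaining variables, v3 = True, v4 = True, v5 = False, v6 = False works.
Every clause has at least one true literal under this assignment.
So v1=F, v2=T, v3=T, v4=T, v5=F, v6=F, v7=T is a satisfying assignment.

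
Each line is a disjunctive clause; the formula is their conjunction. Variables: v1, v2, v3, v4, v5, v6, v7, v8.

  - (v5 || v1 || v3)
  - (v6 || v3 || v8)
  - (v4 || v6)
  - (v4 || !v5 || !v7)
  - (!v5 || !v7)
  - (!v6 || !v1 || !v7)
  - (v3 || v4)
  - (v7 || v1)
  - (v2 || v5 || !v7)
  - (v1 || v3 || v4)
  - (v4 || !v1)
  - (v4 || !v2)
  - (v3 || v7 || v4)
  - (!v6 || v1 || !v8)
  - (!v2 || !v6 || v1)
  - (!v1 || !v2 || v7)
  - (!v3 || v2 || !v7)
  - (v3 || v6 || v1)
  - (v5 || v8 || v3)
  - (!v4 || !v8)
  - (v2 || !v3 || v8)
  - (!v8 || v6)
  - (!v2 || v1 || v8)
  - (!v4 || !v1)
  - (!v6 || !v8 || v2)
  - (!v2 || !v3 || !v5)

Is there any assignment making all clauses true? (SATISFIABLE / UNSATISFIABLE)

UNSATISFIABLE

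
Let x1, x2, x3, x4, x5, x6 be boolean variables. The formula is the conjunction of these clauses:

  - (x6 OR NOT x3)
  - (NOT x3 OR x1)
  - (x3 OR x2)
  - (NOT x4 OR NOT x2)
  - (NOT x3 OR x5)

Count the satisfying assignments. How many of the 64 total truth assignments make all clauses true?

11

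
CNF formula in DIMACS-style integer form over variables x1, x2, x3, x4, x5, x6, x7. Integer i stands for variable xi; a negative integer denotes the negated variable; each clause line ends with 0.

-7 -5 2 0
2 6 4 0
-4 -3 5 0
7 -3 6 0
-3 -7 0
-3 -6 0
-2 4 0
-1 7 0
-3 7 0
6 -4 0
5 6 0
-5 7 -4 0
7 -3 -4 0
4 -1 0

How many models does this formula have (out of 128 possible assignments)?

11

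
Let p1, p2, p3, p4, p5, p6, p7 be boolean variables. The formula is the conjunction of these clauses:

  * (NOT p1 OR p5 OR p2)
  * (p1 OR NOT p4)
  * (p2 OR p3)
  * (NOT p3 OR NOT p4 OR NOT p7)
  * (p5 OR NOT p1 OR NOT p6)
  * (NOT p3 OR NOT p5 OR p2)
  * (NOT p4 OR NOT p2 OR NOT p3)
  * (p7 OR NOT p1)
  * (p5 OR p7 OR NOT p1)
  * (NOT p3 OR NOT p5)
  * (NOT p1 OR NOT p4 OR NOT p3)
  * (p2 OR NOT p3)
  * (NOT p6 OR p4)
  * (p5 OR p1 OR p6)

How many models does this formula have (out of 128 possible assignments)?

8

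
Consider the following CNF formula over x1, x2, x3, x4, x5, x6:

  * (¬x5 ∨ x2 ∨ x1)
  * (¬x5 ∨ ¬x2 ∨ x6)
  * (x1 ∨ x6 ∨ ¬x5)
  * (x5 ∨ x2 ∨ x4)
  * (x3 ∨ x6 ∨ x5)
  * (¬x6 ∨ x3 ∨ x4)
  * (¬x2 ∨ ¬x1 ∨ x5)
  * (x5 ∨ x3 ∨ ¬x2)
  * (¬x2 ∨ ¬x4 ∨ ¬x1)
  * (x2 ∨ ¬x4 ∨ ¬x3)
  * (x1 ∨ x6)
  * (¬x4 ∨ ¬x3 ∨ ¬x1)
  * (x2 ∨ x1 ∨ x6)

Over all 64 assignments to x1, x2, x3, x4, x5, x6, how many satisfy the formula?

Case analysis on x2 and x1:
  x2=T, x1=T: remaining (x3,x4,x5,x6) ∈ {(T,F,T,T)} — 1.
  x2=T, x1=F: 5 of the 16 assignments to (x3,x4,x5,x6) work.
  x2=F, x1=T: 6 of the 16 assignments to (x3,x4,x5,x6) work.
  x2=F, x1=F: remaining (x3,x4,x5,x6) ∈ {(F,T,F,T)} — 1.
Total: 1 + 5 + 6 + 1 = 13.

13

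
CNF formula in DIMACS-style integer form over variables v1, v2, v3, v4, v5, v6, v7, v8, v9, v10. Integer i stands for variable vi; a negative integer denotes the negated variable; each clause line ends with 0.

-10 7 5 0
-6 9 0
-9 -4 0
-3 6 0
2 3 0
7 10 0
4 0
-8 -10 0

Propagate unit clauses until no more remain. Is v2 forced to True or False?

Unit clause (v4) sets v4 = True.
(~v4 | ~v9) with v4 = True leaves only ~v9, so v9 = False.
(~v6 | v9): since v9 = False, the clause reduces to (~v6). v6 = False.
In (~v3 | v6), v6 is now false; ~v3 must hold, so v3 = False.
From (v3 | v2) and v3 = False: v2 = True.

True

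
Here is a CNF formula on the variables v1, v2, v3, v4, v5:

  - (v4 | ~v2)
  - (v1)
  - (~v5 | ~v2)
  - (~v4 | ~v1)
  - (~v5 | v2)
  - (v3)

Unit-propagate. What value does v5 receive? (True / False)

False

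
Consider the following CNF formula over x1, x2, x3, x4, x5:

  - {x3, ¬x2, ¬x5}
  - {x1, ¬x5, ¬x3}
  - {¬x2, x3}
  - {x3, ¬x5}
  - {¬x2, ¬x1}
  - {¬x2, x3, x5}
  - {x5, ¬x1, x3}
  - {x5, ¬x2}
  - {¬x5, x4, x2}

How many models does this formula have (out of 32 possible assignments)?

7

Satisfying assignments:
  x1=F x2=F x3=F x4=F x5=F
  x1=F x2=F x3=F x4=T x5=F
  x1=F x2=F x3=T x4=F x5=F
  x1=F x2=F x3=T x4=T x5=F
  x1=T x2=F x3=T x4=F x5=F
  x1=T x2=F x3=T x4=T x5=F
  x1=T x2=F x3=T x4=T x5=T
That's 7 in total.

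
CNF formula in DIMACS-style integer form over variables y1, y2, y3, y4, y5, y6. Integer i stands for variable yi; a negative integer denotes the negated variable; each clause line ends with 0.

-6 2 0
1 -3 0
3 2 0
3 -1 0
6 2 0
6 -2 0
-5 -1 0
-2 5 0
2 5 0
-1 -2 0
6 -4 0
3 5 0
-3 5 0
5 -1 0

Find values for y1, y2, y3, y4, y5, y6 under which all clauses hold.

y1=F, y2=T, y3=F, y4=F, y5=T, y6=T

Check each clause:
  1. (¬y6 ∨ y2) — y2 is true.
  2. (y1 ∨ ¬y3) — ¬y3 is true.
  3. (y2 ∨ y3) — y2 is true.
  4. (y3 ∨ ¬y1) — ¬y1 is true.
  5. (y6 ∨ y2) — y2 is true.
  6. (y6 ∨ ¬y2) — y6 is true.
  7. (¬y1 ∨ ¬y5) — ¬y1 is true.
  8. (¬y2 ∨ y5) — y5 is true.
  9. (y5 ∨ y2) — y2 is true.
  10. (¬y2 ∨ ¬y1) — ¬y1 is true.
  11. (y6 ∨ ¬y4) — ¬y4 is true.
  12. (y3 ∨ y5) — y5 is true.
  13. (¬y3 ∨ y5) — ¬y3 is true.
  14. (y5 ∨ ¬y1) — y5 is true.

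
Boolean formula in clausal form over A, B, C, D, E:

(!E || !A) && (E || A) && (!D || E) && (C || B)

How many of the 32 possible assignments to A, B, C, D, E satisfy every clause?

9

Case analysis on E and A:
  E=1, A=1: a clause becomes empty — 0.
  E=1, A=0: D free; 3 ways for (B,C) × 2^1 = 6.
  E=0, A=1: remaining (B,C,D) ∈ {(0,1,0); (1,0,0); (1,1,0)} — 3.
  E=0, A=0: a clause becomes empty — 0.
Total: 0 + 6 + 3 + 0 = 9.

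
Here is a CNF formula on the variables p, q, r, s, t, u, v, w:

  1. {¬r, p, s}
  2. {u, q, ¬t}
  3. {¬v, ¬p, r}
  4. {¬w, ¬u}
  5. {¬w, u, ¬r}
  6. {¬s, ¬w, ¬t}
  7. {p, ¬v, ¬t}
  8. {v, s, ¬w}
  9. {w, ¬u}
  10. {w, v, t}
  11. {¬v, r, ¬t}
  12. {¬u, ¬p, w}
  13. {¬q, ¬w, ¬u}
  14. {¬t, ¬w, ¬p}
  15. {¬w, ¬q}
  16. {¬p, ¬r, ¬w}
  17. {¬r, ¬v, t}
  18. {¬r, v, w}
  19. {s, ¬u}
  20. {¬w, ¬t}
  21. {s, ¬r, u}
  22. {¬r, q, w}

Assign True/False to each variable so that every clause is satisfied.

Set p = True and propagate.
For the remaining variables, q = True, r = True, s = True, t = True, u = False, v = True, w = False works.

p = T, q = T, r = T, s = T, t = T, u = F, v = T, w = F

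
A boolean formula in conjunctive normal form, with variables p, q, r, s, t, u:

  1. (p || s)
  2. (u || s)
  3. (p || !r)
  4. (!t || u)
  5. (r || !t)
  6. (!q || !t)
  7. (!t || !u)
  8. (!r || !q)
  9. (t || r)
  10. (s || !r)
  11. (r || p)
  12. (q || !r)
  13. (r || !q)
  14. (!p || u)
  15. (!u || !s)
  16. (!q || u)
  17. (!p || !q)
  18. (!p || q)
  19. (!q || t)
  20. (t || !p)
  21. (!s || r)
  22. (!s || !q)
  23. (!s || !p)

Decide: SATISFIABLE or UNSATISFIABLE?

UNSATISFIABLE

q = True:
  propagation gives t=False; an empty clause results — contradiction.
q = False:
  propagation gives r=False, t=False; an empty clause results — contradiction.
Every branch closes, so no satisfying assignment exists.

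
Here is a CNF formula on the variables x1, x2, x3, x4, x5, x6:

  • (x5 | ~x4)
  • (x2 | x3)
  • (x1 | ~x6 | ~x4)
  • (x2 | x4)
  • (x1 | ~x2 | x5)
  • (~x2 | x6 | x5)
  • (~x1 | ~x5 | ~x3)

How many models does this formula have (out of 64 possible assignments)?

13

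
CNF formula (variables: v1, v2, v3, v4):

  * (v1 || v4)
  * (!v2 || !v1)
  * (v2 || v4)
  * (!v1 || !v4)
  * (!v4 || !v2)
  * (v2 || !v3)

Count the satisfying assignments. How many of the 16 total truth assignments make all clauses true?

1

The models are:
  v1=F v2=F v3=F v4=T
That's 1 in total.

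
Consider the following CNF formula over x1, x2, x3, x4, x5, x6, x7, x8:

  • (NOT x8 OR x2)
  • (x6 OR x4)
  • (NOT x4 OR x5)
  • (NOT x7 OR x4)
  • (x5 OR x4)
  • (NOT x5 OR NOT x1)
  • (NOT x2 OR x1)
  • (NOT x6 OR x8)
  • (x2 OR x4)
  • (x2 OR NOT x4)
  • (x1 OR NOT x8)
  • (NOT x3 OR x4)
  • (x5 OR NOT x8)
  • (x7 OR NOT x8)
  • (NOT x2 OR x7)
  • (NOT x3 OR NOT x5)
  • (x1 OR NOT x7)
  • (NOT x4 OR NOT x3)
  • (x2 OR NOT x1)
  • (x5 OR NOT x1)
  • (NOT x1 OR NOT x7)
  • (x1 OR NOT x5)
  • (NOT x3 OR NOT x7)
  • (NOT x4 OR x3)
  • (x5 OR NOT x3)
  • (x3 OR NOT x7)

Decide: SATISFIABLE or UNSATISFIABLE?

x4 = True:
  propagation gives x5=True, x1=False; an empty clause results — contradiction.
x4 = False:
  propagation gives x6=True, x7=False, x5=True, x1=False; an empty clause results — contradiction.
Every branch closes, so no satisfying assignment exists.

UNSATISFIABLE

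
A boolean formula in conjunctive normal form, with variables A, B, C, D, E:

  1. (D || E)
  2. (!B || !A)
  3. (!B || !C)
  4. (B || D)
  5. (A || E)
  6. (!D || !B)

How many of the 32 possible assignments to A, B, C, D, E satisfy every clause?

7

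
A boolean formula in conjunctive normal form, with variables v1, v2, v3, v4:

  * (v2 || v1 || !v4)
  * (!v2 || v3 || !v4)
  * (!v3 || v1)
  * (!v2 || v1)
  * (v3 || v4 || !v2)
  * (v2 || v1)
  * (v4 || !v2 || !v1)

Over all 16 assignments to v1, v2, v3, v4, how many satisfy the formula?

5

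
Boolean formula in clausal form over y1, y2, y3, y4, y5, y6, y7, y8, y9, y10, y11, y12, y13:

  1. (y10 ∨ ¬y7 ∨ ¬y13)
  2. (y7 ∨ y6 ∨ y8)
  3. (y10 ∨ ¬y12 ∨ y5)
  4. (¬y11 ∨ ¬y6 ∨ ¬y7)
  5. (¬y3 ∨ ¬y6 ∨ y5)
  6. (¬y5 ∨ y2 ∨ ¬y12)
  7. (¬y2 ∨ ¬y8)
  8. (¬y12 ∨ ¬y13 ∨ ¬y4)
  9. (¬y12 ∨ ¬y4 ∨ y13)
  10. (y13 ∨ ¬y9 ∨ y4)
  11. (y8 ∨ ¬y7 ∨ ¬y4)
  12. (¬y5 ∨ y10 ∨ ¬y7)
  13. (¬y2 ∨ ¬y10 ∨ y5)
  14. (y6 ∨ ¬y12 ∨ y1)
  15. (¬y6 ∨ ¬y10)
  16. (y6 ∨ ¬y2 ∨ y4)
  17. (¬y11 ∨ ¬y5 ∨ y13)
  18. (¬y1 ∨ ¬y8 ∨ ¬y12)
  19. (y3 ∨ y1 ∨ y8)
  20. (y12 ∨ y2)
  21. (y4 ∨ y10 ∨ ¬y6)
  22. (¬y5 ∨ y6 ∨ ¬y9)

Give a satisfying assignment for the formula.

y9 occurs only negated in the remaining clauses — set y9 = False.
Pure literal: y11 appears only negated; assign y11 = False.
Try y1 = True.
The remaining clauses are satisfied by y2 = True, y3 = True, y4 = True, y5 = True, y6 = True, y7 = False, y8 = False, y10 = False, y12 = False, y13 = True.
Every clause has at least one true literal under this assignment.

y1=1, y2=1, y3=1, y4=1, y5=1, y6=1, y7=0, y8=0, y9=0, y10=0, y11=0, y12=0, y13=1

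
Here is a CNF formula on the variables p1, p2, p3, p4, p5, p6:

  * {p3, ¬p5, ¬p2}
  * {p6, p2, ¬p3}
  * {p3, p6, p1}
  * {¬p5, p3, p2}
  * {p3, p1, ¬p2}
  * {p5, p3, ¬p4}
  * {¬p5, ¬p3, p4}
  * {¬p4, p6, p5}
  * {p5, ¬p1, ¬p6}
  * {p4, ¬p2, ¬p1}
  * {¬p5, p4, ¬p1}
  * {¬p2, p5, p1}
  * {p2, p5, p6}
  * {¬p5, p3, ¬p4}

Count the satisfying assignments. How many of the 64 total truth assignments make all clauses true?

9

Case analysis on p5 and p3:
  p5=T, p3=T: p1 free; 3 ways for (p2,p4,p6) × 2^1 = 6.
  p5=T, p3=F: a clause becomes empty — 0.
  p5=F, p3=T: remaining (p1,p2,p4,p6) ∈ {(F,F,F,T); (F,F,T,T)} — 2.
  p5=F, p3=F: remaining (p1,p2,p4,p6) ∈ {(F,F,F,T)} — 1.
Total: 6 + 0 + 2 + 1 = 9.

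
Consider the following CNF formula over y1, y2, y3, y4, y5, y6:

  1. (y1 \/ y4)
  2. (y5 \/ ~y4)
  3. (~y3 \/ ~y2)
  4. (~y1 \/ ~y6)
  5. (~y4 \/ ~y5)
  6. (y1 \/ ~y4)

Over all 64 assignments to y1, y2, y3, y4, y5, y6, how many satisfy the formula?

6

Satisfying assignments:
  y1=1 y2=0 y3=0 y4=0 y5=0 y6=0
  y1=1 y2=0 y3=0 y4=0 y5=1 y6=0
  y1=1 y2=0 y3=1 y4=0 y5=0 y6=0
  y1=1 y2=0 y3=1 y4=0 y5=1 y6=0
  y1=1 y2=1 y3=0 y4=0 y5=0 y6=0
  y1=1 y2=1 y3=0 y4=0 y5=1 y6=0
Count: 6.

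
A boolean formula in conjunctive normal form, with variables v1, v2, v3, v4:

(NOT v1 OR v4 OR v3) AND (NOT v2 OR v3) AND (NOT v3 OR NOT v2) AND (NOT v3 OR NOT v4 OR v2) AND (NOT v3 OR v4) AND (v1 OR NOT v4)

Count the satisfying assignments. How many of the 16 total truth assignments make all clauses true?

2

Satisfying assignments:
  v1=0 v2=0 v3=0 v4=0
  v1=1 v2=0 v3=0 v4=1
Count: 2.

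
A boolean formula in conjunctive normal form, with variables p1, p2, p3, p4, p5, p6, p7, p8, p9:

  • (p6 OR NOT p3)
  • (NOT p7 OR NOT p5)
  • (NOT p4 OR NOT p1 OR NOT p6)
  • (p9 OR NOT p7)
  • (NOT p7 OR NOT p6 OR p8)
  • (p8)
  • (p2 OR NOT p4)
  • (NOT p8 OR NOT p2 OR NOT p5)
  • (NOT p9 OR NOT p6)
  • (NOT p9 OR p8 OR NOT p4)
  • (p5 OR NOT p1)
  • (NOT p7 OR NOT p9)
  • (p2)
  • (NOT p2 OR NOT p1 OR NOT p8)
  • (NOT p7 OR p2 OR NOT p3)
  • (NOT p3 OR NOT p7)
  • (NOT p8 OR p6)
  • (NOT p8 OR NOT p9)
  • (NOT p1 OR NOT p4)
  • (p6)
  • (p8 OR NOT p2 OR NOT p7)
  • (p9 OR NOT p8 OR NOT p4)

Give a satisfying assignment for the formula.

p1=False, p2=True, p3=False, p4=False, p5=False, p6=True, p7=False, p8=True, p9=False

Unit propagation: (p8) forces p8 = True.
(p2) is a unit clause, so p2 = True.
The clause (NOT p5) is unit: p5 must be False.
Unit propagation: (NOT p1) forces p1 = False.
Unit propagation: (p6) forces p6 = True.
(NOT p9) is a unit clause, so p9 = False.
(NOT p7) is a unit clause, so p7 = False.
Unit propagation: (NOT p4) forces p4 = False.
p3 is now unconstrained; take p3 = False.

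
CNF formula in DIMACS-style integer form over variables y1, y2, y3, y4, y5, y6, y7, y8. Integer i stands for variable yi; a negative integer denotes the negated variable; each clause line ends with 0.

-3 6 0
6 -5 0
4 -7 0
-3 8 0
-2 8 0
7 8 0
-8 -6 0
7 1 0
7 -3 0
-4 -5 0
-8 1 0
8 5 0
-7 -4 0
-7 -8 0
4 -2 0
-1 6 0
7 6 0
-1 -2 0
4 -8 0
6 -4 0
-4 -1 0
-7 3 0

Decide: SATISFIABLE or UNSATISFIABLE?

UNSATISFIABLE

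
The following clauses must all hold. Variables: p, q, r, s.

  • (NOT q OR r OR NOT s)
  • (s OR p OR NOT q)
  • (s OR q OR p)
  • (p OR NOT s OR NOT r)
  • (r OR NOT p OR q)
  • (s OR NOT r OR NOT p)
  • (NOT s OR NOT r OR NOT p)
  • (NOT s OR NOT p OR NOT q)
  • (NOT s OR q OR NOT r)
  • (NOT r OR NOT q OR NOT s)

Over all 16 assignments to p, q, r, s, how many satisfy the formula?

The models are:
  p=F q=F r=F s=T
  p=T q=T r=F s=F
Count: 2.

2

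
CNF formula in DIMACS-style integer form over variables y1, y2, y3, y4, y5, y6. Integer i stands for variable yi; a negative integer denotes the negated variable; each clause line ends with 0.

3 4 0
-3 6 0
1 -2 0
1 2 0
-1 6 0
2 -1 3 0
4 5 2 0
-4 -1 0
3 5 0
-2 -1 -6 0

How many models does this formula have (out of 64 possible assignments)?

The models are:
  y1=1 y2=0 y3=1 y4=0 y5=1 y6=1
Count: 1.

1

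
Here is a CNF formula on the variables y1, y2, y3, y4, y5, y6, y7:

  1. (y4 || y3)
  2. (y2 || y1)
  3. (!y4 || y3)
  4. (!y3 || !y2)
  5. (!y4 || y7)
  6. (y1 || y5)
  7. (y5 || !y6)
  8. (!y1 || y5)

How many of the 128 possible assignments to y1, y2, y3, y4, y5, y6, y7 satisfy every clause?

6

The models are:
  y1=T y2=F y3=T y4=F y5=T y6=F y7=F
  y1=T y2=F y3=T y4=F y5=T y6=F y7=T
  y1=T y2=F y3=T y4=F y5=T y6=T y7=F
  y1=T y2=F y3=T y4=F y5=T y6=T y7=T
  y1=T y2=F y3=T y4=T y5=T y6=F y7=T
  y1=T y2=F y3=T y4=T y5=T y6=T y7=T
Count: 6.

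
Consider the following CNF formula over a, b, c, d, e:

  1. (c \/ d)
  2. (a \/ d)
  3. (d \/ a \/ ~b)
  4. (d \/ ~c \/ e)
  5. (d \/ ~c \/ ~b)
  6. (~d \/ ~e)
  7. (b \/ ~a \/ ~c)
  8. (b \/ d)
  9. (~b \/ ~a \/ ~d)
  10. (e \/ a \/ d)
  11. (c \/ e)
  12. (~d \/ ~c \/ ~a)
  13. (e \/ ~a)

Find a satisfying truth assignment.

a=False  b=False  c=True  d=True  e=False

Set a = False and propagate.
  then d is forced to True.
  then e is forced to False.
  then c is forced to True.
b is now unconstrained; take b = False.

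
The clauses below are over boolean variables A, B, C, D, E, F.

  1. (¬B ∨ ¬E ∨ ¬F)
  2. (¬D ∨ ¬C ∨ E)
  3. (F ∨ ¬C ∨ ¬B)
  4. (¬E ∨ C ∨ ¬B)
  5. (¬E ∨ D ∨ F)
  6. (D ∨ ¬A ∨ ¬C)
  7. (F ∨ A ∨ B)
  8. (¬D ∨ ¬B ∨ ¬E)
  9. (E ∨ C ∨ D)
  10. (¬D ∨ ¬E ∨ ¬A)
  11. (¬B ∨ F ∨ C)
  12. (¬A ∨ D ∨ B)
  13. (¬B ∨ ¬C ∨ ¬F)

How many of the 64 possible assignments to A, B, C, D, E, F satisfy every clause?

Split on B, then C.
  B=T, C=T: a clause becomes empty — 0.
  B=T, C=F: remaining (A,D,E,F) ∈ {(F,T,F,T); (T,T,F,T)} — 2.
  B=F, C=T: remaining (A,D,E,F) ∈ {(F,F,F,T); (F,F,T,T); (F,T,T,T)} — 3.
  B=F, C=F: 5 of the 16 assignments to (A,D,E,F) work.
Total: 0 + 2 + 3 + 5 = 10.

10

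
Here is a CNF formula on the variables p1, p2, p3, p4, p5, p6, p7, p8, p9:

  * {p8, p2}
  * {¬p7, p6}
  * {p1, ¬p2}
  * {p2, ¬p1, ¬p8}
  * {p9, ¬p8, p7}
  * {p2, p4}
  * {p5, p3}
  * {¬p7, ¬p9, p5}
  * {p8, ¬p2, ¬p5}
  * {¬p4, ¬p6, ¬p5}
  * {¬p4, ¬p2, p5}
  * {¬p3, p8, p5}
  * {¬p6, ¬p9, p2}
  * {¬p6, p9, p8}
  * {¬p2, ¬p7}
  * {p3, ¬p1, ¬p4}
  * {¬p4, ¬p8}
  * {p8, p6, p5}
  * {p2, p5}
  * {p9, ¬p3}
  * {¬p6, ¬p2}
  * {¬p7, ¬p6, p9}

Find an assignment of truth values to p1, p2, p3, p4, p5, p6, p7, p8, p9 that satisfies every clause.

p1=T, p2=T, p3=T, p4=F, p5=F, p6=F, p7=F, p8=T, p9=T

Check each clause:
  1. {p8, p2} — p8 is true.
  2. {¬p7, p6} — ¬p7 is true.
  3. {p1, ¬p2} — p1 is true.
  4. {¬p1, ¬p8, p2} — p2 is true.
  5. {p9, p7, ¬p8} — p9 is true.
  6. {p4, p2} — p2 is true.
  7. {p3, p5} — p3 is true.
  8. {¬p9, ¬p7, p5} — ¬p7 is true.
  9. {¬p2, p8, ¬p5} — p8 is true.
  10. {¬p5, ¬p4, ¬p6} — ¬p6 is true.
  11. {p5, ¬p4, ¬p2} — ¬p4 is true.
  12. {p8, p5, ¬p3} — p8 is true.
  13. {p2, ¬p9, ¬p6} — p2 is true.
  14. {p9, p8, ¬p6} — p8 is true.
  15. {¬p2, ¬p7} — ¬p7 is true.
  16. {¬p4, ¬p1, p3} — p3 is true.
  17. {¬p8, ¬p4} — ¬p4 is true.
  18. {p6, p5, p8} — p8 is true.
  19. {p2, p5} — p2 is true.
  20. {¬p3, p9} — p9 is true.
  21. {¬p6, ¬p2} — ¬p6 is true.
  22. {¬p7, p9, ¬p6} — ¬p7 is true.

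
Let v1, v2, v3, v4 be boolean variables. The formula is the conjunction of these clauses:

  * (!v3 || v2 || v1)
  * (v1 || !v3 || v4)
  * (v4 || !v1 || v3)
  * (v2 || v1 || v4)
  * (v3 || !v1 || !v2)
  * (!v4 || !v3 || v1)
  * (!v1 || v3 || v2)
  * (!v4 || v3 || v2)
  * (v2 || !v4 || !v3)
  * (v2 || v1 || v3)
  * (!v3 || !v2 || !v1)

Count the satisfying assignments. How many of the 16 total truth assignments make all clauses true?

The models are:
  v1=0 v2=1 v3=0 v4=0
  v1=0 v2=1 v3=0 v4=1
  v1=1 v2=0 v3=1 v4=0
That's 3 in total.

3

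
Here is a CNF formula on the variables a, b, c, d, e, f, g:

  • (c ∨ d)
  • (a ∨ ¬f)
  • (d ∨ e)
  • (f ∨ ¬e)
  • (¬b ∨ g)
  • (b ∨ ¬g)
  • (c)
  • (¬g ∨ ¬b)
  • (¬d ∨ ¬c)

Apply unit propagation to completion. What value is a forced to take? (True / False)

True

(c) is a unit clause: c = True.
(¬c ∨ ¬d): since c = True, the clause reduces to (¬d). d = False.
From (d ∨ e) and d = False: e = True.
In (¬e ∨ f), ¬e is now false; f must hold, so f = True.
(a ∨ ¬f) with f = True leaves only a, so a = True.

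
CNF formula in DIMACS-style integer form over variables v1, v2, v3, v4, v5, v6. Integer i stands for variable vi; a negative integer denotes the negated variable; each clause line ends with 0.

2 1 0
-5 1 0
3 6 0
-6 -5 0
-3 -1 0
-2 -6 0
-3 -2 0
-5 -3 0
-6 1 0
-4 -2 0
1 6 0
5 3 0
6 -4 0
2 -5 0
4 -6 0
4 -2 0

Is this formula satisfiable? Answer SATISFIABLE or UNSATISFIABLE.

v6 = True:
  propagation gives v5=False, v2=False, v1=True, v3=False; an empty clause results — contradiction.
v6 = False:
  propagation gives v3=True, v1=False; an empty clause results — contradiction.
Every branch closes, so no satisfying assignment exists.

UNSATISFIABLE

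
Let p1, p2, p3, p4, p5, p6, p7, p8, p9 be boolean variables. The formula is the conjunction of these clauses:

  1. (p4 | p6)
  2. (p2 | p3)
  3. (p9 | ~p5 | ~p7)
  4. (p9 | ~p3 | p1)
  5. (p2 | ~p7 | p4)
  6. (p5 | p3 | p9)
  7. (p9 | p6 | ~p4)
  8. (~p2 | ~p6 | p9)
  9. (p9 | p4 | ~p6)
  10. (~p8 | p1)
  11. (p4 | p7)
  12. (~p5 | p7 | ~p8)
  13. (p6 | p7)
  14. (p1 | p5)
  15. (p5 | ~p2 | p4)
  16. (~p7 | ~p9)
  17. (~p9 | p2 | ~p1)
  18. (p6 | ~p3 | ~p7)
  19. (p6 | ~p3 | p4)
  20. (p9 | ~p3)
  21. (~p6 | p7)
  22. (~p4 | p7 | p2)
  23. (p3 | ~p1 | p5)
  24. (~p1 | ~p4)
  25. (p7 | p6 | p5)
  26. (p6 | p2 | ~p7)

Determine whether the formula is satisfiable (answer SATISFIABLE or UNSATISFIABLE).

p7 = True:
  propagation gives p9=False, p5=False, p3=True; an empty clause results — contradiction.
p7 = False:
  propagation gives p4=True, p6=True; an empty clause results — contradiction.
Every branch closes, so no satisfying assignment exists.

UNSATISFIABLE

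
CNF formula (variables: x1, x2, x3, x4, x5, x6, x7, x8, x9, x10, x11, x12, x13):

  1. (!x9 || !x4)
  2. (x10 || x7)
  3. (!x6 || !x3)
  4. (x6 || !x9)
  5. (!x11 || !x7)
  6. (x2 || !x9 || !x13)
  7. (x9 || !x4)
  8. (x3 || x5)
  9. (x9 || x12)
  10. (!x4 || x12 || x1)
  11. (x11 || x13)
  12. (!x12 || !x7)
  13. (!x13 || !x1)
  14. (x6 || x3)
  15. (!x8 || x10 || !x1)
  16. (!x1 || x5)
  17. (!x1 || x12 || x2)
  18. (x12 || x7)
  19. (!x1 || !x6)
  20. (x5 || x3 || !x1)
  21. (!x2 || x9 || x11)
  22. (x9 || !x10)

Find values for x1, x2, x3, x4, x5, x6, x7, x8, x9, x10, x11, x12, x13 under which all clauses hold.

x1=False, x2=True, x3=False, x4=False, x5=True, x6=True, x7=False, x8=False, x9=True, x10=True, x11=True, x12=True, x13=True

Pure literal: x4 appears only negated; assign x4 = False.
Pure literal: x5 appears only positively; assign x5 = True.
Branch on x1: take x1 = False.
Branch on x2: take x2 = True.
Branch on x3: take x3 = False.
  then x6 is forced to True.
The remaining clauses are satisfied by x7 = False, x8 = False, x9 = True, x10 = True, x11 = True, x12 = True, x13 = True.
Every clause has at least one true literal under this assignment.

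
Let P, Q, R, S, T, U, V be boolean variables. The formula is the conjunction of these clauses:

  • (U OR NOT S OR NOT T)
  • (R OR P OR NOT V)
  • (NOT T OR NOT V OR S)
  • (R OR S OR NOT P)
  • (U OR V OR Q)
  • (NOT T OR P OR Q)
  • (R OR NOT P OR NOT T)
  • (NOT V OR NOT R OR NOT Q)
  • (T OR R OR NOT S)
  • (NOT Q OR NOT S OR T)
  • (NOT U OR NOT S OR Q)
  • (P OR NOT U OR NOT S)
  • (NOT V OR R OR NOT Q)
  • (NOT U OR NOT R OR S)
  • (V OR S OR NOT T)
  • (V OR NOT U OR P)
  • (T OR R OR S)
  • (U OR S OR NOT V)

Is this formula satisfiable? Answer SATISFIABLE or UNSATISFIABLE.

SATISFIABLE

Set P = False and propagate.
Set Q = True and propagate.
Set R = True and propagate.
  then V is forced to False.
  then U is forced to False.
For the remaining variables, S = False, T = False works.
Every clause has at least one true literal under this assignment.
So P=False, Q=True, R=True, S=False, T=False, U=False, V=False is a satisfying assignment.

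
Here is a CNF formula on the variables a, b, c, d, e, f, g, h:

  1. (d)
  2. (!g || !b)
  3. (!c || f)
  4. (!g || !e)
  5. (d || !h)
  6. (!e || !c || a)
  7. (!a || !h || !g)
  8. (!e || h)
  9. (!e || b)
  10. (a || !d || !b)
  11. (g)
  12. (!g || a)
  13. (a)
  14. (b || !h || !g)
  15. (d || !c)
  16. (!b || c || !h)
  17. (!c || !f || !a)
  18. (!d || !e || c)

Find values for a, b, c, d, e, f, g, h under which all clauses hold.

a=1, b=0, c=0, d=1, e=0, f=1, g=1, h=0

(d) is a unit clause, so d = True.
Unit propagation: (g) forces g = True.
Unit propagation: (!b) forces b = False.
Unit propagation: (!e) forces e = False.
(a) is a unit clause, so a = True.
Unit propagation: (!h) forces h = False.
Pure literal: c appears only negated; assign c = False.
f is now unconstrained; take f = True.
Every clause has at least one true literal under this assignment.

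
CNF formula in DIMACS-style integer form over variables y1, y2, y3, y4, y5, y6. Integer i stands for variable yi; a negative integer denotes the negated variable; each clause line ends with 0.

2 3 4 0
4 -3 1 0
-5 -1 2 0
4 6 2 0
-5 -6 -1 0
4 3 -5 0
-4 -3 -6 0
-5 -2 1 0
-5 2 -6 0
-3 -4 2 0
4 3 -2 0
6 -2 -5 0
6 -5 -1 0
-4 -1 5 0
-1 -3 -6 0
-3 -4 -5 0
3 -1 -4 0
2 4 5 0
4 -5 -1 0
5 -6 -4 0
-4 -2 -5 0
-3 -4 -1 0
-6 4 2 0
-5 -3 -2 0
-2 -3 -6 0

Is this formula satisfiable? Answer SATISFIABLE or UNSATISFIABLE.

SATISFIABLE

Branch on y1: take y1 = False.
Set y2 = False and propagate.
The remaining clauses are satisfied by y3 = False, y4 = True, y5 = False, y6 = False.
Every clause has at least one true literal under this assignment.
So y1 = False, y2 = False, y3 = False, y4 = True, y5 = False, y6 = False is a satisfying assignment.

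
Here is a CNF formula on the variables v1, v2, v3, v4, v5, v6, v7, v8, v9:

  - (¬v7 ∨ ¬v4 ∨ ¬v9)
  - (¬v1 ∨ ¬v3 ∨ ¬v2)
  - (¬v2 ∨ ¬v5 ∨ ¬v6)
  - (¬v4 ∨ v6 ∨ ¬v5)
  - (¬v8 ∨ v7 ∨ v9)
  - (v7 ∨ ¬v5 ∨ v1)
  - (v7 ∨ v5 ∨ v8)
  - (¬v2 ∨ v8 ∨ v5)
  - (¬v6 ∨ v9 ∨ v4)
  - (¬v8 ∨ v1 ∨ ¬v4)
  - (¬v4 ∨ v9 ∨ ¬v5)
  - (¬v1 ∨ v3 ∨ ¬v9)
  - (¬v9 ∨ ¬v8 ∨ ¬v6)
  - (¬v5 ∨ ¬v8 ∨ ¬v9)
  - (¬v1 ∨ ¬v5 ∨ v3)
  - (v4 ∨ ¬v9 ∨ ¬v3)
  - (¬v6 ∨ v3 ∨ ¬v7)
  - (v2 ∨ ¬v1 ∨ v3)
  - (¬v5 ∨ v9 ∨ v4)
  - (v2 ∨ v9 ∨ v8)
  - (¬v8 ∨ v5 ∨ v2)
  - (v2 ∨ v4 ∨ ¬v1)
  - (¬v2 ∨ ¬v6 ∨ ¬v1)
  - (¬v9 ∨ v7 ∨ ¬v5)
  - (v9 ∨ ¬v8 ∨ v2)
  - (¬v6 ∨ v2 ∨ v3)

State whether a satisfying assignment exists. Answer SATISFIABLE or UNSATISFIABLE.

Set v1 = False and propagate.
For the remaining variables, v2 = True, v3 = False, v4 = False, v5 = False, v6 = False, v7 = False, v8 = True, v9 = True works.
Every clause has at least one true literal under this assignment.
So v1=0, v2=1, v3=0, v4=0, v5=0, v6=0, v7=0, v8=1, v9=1 is a satisfying assignment.

SATISFIABLE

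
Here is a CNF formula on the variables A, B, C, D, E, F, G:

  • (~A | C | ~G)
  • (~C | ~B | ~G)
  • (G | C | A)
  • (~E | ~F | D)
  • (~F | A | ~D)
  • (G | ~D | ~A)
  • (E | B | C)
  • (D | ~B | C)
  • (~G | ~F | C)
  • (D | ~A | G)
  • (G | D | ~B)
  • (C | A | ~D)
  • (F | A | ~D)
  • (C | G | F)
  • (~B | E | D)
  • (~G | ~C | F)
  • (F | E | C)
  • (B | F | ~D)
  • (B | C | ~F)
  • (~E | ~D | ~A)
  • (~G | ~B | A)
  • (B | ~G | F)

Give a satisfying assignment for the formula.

A = 0  B = 0  C = 1  D = 0  E = 1  F = 0  G = 0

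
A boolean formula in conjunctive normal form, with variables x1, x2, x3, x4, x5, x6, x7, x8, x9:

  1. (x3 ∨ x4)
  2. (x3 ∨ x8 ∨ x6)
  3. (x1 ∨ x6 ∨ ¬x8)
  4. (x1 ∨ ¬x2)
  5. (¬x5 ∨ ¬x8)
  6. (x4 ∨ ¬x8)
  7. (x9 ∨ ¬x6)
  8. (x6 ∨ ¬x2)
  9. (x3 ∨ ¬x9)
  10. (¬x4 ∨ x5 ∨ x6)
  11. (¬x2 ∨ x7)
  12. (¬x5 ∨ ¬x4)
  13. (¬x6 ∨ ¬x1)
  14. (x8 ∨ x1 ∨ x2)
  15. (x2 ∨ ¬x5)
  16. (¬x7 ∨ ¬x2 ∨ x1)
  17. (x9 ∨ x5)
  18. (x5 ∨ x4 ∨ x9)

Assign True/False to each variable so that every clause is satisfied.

x1=False, x2=False, x3=True, x4=True, x5=False, x6=True, x7=True, x8=True, x9=True

Pure literal: x3 appears only positively; assign x3 = True.
Try x1 = False.
  then x2 is forced to False.
  then x8 is forced to True.
  then x6 is forced to True.
  then x5 is forced to False.
  then x4 is forced to True.
  then x9 is forced to True.
x7 is now unconstrained; take x7 = True.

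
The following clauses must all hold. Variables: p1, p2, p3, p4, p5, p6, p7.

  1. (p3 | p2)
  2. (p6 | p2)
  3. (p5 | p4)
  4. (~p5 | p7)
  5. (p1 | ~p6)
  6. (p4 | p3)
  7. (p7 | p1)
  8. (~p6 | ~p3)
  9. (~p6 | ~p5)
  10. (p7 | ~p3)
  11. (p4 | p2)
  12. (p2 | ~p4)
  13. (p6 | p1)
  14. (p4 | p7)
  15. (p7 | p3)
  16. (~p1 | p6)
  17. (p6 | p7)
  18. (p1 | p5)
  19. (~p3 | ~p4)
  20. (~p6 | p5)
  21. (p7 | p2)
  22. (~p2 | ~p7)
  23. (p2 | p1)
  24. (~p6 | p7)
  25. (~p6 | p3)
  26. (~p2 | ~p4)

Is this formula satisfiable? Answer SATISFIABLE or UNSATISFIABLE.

UNSATISFIABLE

p6 = True:
  propagation gives p1=True, p3=False; an empty clause results — contradiction.
p6 = False:
  propagation gives p2=True, p1=True; an empty clause results — contradiction.
Every branch closes, so no satisfying assignment exists.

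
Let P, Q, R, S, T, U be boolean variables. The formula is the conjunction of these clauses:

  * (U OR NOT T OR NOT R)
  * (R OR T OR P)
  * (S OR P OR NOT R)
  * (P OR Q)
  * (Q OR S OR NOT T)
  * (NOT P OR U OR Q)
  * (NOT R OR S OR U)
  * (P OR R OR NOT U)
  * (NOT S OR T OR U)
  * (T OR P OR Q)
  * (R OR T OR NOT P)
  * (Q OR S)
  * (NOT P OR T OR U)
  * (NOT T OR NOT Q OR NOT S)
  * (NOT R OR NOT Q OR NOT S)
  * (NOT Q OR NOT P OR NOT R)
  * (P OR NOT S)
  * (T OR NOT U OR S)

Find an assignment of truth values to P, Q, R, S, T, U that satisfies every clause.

Try P = True.
The remaining clauses are satisfied by Q = True, R = False, S = False, T = True, U = True.

P = True, Q = True, R = False, S = False, T = True, U = True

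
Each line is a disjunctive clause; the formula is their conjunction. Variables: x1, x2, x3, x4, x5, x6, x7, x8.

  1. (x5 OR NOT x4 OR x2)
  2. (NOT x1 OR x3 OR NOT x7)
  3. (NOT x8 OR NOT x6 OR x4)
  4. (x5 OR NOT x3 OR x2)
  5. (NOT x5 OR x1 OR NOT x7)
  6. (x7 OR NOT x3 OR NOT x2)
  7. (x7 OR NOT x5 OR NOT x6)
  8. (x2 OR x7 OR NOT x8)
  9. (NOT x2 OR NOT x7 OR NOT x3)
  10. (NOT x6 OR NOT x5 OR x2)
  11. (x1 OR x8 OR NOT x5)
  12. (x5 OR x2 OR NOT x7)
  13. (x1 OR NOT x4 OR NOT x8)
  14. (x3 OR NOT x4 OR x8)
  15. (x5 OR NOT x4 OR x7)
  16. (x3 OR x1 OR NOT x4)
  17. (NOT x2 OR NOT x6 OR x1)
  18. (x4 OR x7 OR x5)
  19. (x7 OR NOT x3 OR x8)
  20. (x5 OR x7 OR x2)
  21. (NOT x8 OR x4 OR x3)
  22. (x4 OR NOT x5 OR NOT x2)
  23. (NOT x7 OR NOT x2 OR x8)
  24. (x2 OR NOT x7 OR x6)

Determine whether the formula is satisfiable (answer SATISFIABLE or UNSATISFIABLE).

SATISFIABLE

Set x1 = True and propagate.
Set x2 = True and propagate.
Try x3 = False.
  then x7 is forced to False.
The remaining clauses are satisfied by x4 = True, x5 = True, x6 = False, x8 = True.
So x1=True, x2=True, x3=False, x4=True, x5=True, x6=False, x7=False, x8=True is a satisfying assignment.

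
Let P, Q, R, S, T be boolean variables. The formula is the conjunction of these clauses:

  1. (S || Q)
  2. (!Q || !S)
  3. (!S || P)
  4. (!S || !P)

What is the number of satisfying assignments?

Satisfying assignments:
  P=F Q=T R=F S=F T=F
  P=F Q=T R=F S=F T=T
  P=F Q=T R=T S=F T=F
  P=F Q=T R=T S=F T=T
  P=T Q=T R=F S=F T=F
  P=T Q=T R=F S=F T=T
  P=T Q=T R=T S=F T=F
  P=T Q=T R=T S=F T=T
That's 8 in total.

8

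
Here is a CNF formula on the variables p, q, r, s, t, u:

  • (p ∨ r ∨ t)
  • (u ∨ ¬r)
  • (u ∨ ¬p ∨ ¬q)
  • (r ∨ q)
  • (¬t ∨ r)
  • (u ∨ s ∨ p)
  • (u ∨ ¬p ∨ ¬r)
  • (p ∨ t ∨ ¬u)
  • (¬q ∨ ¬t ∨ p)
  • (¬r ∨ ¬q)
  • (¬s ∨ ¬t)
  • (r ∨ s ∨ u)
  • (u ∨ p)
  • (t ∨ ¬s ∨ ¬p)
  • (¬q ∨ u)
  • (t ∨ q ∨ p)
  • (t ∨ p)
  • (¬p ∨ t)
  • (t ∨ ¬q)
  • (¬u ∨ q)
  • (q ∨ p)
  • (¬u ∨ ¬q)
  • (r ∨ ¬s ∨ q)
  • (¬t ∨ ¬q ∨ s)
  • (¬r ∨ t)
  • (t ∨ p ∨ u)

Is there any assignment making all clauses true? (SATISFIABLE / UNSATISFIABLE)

p = True:
  propagation gives t=True, r=True, u=True, q=False; an empty clause results — contradiction.
p = False:
  propagation gives u=True, t=True, r=True, q=False; an empty clause results — contradiction.
Every branch closes, so no satisfying assignment exists.

UNSATISFIABLE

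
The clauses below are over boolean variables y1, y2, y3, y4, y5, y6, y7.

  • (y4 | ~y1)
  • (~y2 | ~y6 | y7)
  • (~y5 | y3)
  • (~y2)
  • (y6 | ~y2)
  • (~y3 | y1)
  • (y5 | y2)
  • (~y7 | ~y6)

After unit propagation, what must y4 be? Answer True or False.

Unit clause (~y2) sets y2 = False.
(y5 | y2): since y2 = False, the clause reduces to (y5). y5 = True.
From (~y5 | y3) and y5 = True: y3 = True.
(y1 | ~y3) with y3 = True leaves only y1, so y1 = True.
From (~y1 | y4) and y1 = True: y4 = True.

True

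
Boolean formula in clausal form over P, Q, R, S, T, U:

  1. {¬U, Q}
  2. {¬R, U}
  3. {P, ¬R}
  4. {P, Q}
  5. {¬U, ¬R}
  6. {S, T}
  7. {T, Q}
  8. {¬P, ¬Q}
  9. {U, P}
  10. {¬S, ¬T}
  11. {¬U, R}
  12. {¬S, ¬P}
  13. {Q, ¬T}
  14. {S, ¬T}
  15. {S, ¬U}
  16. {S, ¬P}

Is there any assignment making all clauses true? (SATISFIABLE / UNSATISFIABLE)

P = True:
  propagation gives Q=False, U=False, R=False, T=True; an empty clause results — contradiction.
P = False:
  propagation gives R=False, Q=True, U=True; an empty clause results — contradiction.
Every branch closes, so no satisfying assignment exists.

UNSATISFIABLE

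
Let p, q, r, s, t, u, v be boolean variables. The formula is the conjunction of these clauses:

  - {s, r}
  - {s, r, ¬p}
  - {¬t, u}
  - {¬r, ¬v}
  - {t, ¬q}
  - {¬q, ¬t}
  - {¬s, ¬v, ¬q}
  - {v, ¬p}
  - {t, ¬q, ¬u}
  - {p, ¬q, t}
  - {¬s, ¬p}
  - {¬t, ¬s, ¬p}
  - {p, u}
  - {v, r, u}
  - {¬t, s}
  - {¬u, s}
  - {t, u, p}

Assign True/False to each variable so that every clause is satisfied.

p = F, q = F, r = T, s = T, t = F, u = T, v = F

q occurs only negated in the remaining clauses — set q = False.
Try p = False.
  then u is forced to True.
  then s is forced to True.
For the remaining variables, r = True, t = False, v = False works.
Check each clause:
  1. {s, r} — r is true.
  2. {s, r, ¬p} — r is true.
  3. {u, ¬t} — ¬t is true.
  4. {¬r, ¬v} — ¬v is true.
  5. {¬q, t} — ¬q is true.
  6. {¬q, ¬t} — ¬t is true.
  7. {¬s, ¬q, ¬v} — ¬v is true.
  8. {¬p, v} — ¬p is true.
  9. {¬q, ¬u, t} — ¬q is true.
  10. {p, ¬q, t} — ¬q is true.
  11. {¬s, ¬p} — ¬p is true.
  12. {¬t, ¬p, ¬s} — ¬t is true.
  13. {p, u} — u is true.
  14. {v, r, u} — r is true.
  15. {¬t, s} — ¬t is true.
  16. {¬u, s} — s is true.
  17. {p, t, u} — u is true.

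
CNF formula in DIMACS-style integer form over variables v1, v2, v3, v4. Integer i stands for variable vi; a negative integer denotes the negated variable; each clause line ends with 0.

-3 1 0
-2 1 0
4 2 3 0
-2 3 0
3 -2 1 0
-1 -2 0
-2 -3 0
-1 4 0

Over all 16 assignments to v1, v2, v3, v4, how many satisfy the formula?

3

Satisfying assignments:
  v1=0 v2=0 v3=0 v4=1
  v1=1 v2=0 v3=0 v4=1
  v1=1 v2=0 v3=1 v4=1
That's 3 in total.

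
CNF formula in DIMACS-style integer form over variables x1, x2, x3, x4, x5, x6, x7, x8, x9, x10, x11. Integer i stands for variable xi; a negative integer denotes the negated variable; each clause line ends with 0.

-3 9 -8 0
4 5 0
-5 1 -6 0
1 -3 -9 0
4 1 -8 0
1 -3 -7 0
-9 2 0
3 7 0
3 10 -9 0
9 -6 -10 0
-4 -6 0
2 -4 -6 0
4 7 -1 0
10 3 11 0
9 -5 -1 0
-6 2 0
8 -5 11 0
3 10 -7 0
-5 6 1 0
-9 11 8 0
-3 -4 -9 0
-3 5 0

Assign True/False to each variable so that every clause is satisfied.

x1=True, x2=True, x3=False, x4=False, x5=True, x6=False, x7=True, x8=True, x9=True, x10=True, x11=False

Check each clause:
  1. (x9 | ~x8 | ~x3) — x9 is true.
  2. (x4 | x5) — x5 is true.
  3. (~x5 | x1 | ~x6) — x1 is true.
  4. (~x3 | x1 | ~x9) — x1 is true.
  5. (x1 | x4 | ~x8) — x1 is true.
  6. (x1 | ~x3 | ~x7) — x1 is true.
  7. (~x9 | x2) — x2 is true.
  8. (x3 | x7) — x7 is true.
  9. (x3 | x10 | ~x9) — x10 is true.
  10. (~x6 | ~x10 | x9) — x9 is true.
  11. (~x6 | ~x4) — ~x6 is true.
  12. (~x6 | ~x4 | x2) — ~x6 is true.
  13. (~x1 | x4 | x7) — x7 is true.
  14. (x3 | x11 | x10) — x10 is true.
  15. (~x1 | ~x5 | x9) — x9 is true.
  16. (x2 | ~x6) — x2 is true.
  17. (~x5 | x8 | x11) — x8 is true.
  18. (~x7 | x10 | x3) — x10 is true.
  19. (x6 | x1 | ~x5) — x1 is true.
  20. (x8 | x11 | ~x9) — x8 is true.
  21. (~x9 | ~x3 | ~x4) — ~x4 is true.
  22. (x5 | ~x3) — x5 is true.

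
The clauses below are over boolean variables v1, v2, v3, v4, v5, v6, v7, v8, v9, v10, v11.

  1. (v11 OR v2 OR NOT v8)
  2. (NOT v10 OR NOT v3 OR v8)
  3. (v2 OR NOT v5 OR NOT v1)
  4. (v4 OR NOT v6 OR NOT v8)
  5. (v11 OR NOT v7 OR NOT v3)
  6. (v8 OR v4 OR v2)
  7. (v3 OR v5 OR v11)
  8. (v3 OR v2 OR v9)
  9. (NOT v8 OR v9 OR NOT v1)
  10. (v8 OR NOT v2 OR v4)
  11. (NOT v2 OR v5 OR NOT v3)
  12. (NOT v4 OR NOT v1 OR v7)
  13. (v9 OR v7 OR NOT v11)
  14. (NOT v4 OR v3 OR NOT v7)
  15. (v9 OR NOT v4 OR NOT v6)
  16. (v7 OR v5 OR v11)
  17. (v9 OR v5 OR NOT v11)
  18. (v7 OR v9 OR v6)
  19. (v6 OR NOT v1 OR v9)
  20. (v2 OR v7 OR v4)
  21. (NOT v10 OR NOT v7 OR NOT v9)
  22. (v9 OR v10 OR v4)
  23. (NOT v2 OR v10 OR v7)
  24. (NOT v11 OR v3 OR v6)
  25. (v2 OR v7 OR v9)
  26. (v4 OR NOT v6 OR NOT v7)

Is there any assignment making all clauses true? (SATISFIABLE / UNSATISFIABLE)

SATISFIABLE

v1 occurs only negated in the remaining clauses — set v1 = False.
Try v2 = True.
For the remaining variables, v3 = False, v4 = True, v5 = False, v6 = True, v7 = False, v8 = False, v9 = True, v10 = True, v11 = True works.
Every clause has at least one true literal under this assignment.
So v1=False, v2=True, v3=False, v4=True, v5=False, v6=True, v7=False, v8=False, v9=True, v10=True, v11=True is a satisfying assignment.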